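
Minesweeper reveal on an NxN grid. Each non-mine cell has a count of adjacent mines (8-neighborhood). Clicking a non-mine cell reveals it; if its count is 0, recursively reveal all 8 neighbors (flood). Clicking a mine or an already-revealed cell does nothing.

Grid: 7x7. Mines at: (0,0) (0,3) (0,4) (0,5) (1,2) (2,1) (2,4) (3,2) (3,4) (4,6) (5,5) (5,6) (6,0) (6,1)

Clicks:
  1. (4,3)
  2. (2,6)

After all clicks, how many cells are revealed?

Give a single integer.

Click 1 (4,3) count=2: revealed 1 new [(4,3)] -> total=1
Click 2 (2,6) count=0: revealed 6 new [(1,5) (1,6) (2,5) (2,6) (3,5) (3,6)] -> total=7

Answer: 7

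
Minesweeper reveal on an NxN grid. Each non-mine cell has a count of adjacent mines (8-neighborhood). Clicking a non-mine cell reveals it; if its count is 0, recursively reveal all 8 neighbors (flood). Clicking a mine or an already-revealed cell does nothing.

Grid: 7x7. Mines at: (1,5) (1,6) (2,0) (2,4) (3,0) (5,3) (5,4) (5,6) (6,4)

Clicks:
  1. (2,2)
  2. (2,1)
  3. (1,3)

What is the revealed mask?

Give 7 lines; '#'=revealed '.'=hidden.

Click 1 (2,2) count=0: revealed 19 new [(0,0) (0,1) (0,2) (0,3) (0,4) (1,0) (1,1) (1,2) (1,3) (1,4) (2,1) (2,2) (2,3) (3,1) (3,2) (3,3) (4,1) (4,2) (4,3)] -> total=19
Click 2 (2,1) count=2: revealed 0 new [(none)] -> total=19
Click 3 (1,3) count=1: revealed 0 new [(none)] -> total=19

Answer: #####..
#####..
.###...
.###...
.###...
.......
.......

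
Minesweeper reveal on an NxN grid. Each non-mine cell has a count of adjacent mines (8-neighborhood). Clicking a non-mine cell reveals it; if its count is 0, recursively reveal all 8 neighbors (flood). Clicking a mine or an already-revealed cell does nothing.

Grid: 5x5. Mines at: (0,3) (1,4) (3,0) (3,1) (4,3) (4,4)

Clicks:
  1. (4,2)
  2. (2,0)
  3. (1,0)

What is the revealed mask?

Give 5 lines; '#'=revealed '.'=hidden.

Answer: ###..
###..
###..
.....
..#..

Derivation:
Click 1 (4,2) count=2: revealed 1 new [(4,2)] -> total=1
Click 2 (2,0) count=2: revealed 1 new [(2,0)] -> total=2
Click 3 (1,0) count=0: revealed 8 new [(0,0) (0,1) (0,2) (1,0) (1,1) (1,2) (2,1) (2,2)] -> total=10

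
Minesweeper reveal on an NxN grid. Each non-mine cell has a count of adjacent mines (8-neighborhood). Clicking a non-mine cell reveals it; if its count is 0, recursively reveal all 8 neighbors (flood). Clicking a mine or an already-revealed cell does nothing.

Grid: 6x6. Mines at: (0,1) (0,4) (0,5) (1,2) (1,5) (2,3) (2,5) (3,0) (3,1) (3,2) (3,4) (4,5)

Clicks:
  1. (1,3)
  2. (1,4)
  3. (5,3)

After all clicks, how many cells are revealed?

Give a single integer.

Answer: 12

Derivation:
Click 1 (1,3) count=3: revealed 1 new [(1,3)] -> total=1
Click 2 (1,4) count=5: revealed 1 new [(1,4)] -> total=2
Click 3 (5,3) count=0: revealed 10 new [(4,0) (4,1) (4,2) (4,3) (4,4) (5,0) (5,1) (5,2) (5,3) (5,4)] -> total=12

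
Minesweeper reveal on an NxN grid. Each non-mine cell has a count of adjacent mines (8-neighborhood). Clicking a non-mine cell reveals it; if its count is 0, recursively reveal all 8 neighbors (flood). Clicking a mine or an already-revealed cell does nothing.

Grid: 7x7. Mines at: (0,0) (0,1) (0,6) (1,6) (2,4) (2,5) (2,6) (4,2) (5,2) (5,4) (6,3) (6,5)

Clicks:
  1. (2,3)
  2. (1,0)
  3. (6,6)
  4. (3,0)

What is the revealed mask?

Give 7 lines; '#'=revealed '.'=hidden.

Answer: .......
####...
####...
####...
##.....
##.....
##....#

Derivation:
Click 1 (2,3) count=1: revealed 1 new [(2,3)] -> total=1
Click 2 (1,0) count=2: revealed 1 new [(1,0)] -> total=2
Click 3 (6,6) count=1: revealed 1 new [(6,6)] -> total=3
Click 4 (3,0) count=0: revealed 16 new [(1,1) (1,2) (1,3) (2,0) (2,1) (2,2) (3,0) (3,1) (3,2) (3,3) (4,0) (4,1) (5,0) (5,1) (6,0) (6,1)] -> total=19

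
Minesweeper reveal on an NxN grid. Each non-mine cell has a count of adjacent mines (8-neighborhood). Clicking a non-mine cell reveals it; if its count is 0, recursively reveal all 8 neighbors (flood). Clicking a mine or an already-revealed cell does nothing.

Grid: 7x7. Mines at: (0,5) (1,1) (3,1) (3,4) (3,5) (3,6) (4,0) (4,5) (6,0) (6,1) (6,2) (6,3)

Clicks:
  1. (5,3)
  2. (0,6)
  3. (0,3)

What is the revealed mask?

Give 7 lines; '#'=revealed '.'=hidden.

Answer: ..###.#
..###..
..###..
.......
.......
...#...
.......

Derivation:
Click 1 (5,3) count=2: revealed 1 new [(5,3)] -> total=1
Click 2 (0,6) count=1: revealed 1 new [(0,6)] -> total=2
Click 3 (0,3) count=0: revealed 9 new [(0,2) (0,3) (0,4) (1,2) (1,3) (1,4) (2,2) (2,3) (2,4)] -> total=11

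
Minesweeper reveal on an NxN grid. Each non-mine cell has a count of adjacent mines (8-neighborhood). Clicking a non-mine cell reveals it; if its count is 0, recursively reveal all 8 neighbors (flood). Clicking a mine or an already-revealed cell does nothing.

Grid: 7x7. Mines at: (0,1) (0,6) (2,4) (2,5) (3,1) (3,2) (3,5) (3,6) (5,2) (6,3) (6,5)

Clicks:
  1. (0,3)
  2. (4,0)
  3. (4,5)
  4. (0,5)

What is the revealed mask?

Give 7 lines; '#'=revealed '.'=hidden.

Answer: ..####.
..####.
.......
.......
#....#.
.......
.......

Derivation:
Click 1 (0,3) count=0: revealed 8 new [(0,2) (0,3) (0,4) (0,5) (1,2) (1,3) (1,4) (1,5)] -> total=8
Click 2 (4,0) count=1: revealed 1 new [(4,0)] -> total=9
Click 3 (4,5) count=2: revealed 1 new [(4,5)] -> total=10
Click 4 (0,5) count=1: revealed 0 new [(none)] -> total=10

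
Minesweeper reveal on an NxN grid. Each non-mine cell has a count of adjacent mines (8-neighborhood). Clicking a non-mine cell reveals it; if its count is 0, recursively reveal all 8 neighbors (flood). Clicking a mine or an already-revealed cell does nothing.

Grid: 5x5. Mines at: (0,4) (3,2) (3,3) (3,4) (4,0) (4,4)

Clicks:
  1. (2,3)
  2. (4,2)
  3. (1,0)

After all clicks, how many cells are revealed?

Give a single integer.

Answer: 15

Derivation:
Click 1 (2,3) count=3: revealed 1 new [(2,3)] -> total=1
Click 2 (4,2) count=2: revealed 1 new [(4,2)] -> total=2
Click 3 (1,0) count=0: revealed 13 new [(0,0) (0,1) (0,2) (0,3) (1,0) (1,1) (1,2) (1,3) (2,0) (2,1) (2,2) (3,0) (3,1)] -> total=15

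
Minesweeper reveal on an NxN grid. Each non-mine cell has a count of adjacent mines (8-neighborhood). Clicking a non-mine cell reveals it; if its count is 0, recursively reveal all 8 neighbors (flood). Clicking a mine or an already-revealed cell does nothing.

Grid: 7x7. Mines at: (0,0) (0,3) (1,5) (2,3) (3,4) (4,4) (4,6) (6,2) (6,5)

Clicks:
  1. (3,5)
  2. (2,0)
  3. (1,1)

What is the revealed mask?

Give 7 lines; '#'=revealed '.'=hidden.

Answer: .......
###....
###....
####.#.
####...
####...
##.....

Derivation:
Click 1 (3,5) count=3: revealed 1 new [(3,5)] -> total=1
Click 2 (2,0) count=0: revealed 20 new [(1,0) (1,1) (1,2) (2,0) (2,1) (2,2) (3,0) (3,1) (3,2) (3,3) (4,0) (4,1) (4,2) (4,3) (5,0) (5,1) (5,2) (5,3) (6,0) (6,1)] -> total=21
Click 3 (1,1) count=1: revealed 0 new [(none)] -> total=21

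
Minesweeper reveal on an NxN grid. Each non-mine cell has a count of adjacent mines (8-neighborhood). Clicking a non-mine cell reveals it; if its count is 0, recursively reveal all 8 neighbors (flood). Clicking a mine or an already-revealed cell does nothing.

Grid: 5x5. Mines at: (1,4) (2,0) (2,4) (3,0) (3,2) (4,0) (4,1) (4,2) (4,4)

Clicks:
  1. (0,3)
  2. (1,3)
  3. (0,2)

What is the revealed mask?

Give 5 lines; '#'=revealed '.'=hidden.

Answer: ####.
####.
.###.
.....
.....

Derivation:
Click 1 (0,3) count=1: revealed 1 new [(0,3)] -> total=1
Click 2 (1,3) count=2: revealed 1 new [(1,3)] -> total=2
Click 3 (0,2) count=0: revealed 9 new [(0,0) (0,1) (0,2) (1,0) (1,1) (1,2) (2,1) (2,2) (2,3)] -> total=11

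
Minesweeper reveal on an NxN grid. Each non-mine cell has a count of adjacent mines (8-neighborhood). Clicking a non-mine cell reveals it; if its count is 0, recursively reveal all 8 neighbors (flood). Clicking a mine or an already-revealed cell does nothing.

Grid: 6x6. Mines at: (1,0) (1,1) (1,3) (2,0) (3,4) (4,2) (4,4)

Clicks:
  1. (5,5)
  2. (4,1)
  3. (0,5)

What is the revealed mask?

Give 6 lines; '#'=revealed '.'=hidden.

Answer: ....##
....##
....##
......
.#....
.....#

Derivation:
Click 1 (5,5) count=1: revealed 1 new [(5,5)] -> total=1
Click 2 (4,1) count=1: revealed 1 new [(4,1)] -> total=2
Click 3 (0,5) count=0: revealed 6 new [(0,4) (0,5) (1,4) (1,5) (2,4) (2,5)] -> total=8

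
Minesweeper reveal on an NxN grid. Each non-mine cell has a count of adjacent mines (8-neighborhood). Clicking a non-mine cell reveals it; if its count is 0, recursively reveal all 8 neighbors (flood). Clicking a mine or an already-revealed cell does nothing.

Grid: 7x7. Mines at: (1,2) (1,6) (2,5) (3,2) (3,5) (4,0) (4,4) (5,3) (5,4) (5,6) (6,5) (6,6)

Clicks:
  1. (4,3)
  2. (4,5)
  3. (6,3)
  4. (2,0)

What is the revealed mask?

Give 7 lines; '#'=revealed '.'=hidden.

Answer: ##.....
##.....
##.....
##.....
...#.#.
.......
...#...

Derivation:
Click 1 (4,3) count=4: revealed 1 new [(4,3)] -> total=1
Click 2 (4,5) count=4: revealed 1 new [(4,5)] -> total=2
Click 3 (6,3) count=2: revealed 1 new [(6,3)] -> total=3
Click 4 (2,0) count=0: revealed 8 new [(0,0) (0,1) (1,0) (1,1) (2,0) (2,1) (3,0) (3,1)] -> total=11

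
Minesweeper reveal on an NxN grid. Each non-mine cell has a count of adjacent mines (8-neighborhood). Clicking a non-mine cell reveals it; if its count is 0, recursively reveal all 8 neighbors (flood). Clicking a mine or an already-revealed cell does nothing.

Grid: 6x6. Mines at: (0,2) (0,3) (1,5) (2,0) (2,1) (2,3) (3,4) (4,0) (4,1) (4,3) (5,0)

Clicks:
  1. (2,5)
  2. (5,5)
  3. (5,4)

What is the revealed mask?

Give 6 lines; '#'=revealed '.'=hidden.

Click 1 (2,5) count=2: revealed 1 new [(2,5)] -> total=1
Click 2 (5,5) count=0: revealed 4 new [(4,4) (4,5) (5,4) (5,5)] -> total=5
Click 3 (5,4) count=1: revealed 0 new [(none)] -> total=5

Answer: ......
......
.....#
......
....##
....##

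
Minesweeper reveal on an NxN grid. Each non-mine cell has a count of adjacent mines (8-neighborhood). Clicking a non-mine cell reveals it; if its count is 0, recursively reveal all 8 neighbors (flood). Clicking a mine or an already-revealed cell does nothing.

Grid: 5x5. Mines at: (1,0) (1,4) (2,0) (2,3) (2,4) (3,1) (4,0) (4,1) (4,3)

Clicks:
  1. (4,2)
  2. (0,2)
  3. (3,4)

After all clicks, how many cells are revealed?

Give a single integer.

Answer: 8

Derivation:
Click 1 (4,2) count=3: revealed 1 new [(4,2)] -> total=1
Click 2 (0,2) count=0: revealed 6 new [(0,1) (0,2) (0,3) (1,1) (1,2) (1,3)] -> total=7
Click 3 (3,4) count=3: revealed 1 new [(3,4)] -> total=8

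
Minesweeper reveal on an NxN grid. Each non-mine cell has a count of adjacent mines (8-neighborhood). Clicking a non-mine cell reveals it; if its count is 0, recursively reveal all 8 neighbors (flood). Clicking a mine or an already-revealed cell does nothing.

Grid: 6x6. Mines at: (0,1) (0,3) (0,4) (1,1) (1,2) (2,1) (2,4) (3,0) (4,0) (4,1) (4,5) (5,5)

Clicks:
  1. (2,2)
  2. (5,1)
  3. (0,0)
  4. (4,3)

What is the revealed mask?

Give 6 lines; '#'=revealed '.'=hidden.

Click 1 (2,2) count=3: revealed 1 new [(2,2)] -> total=1
Click 2 (5,1) count=2: revealed 1 new [(5,1)] -> total=2
Click 3 (0,0) count=2: revealed 1 new [(0,0)] -> total=3
Click 4 (4,3) count=0: revealed 9 new [(3,2) (3,3) (3,4) (4,2) (4,3) (4,4) (5,2) (5,3) (5,4)] -> total=12

Answer: #.....
......
..#...
..###.
..###.
.####.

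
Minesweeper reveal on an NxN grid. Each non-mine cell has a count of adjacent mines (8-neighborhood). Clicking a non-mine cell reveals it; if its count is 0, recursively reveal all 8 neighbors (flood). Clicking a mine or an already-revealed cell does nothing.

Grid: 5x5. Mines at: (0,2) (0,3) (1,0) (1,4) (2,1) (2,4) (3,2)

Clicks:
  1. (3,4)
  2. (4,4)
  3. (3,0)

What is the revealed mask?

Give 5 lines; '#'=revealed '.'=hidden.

Answer: .....
.....
.....
#..##
...##

Derivation:
Click 1 (3,4) count=1: revealed 1 new [(3,4)] -> total=1
Click 2 (4,4) count=0: revealed 3 new [(3,3) (4,3) (4,4)] -> total=4
Click 3 (3,0) count=1: revealed 1 new [(3,0)] -> total=5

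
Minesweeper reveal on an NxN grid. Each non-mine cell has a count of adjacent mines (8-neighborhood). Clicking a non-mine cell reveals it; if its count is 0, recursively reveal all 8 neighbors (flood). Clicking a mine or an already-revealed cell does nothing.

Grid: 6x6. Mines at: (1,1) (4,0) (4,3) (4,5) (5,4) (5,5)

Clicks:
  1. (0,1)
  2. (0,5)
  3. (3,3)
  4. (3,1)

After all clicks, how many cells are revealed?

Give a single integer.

Answer: 18

Derivation:
Click 1 (0,1) count=1: revealed 1 new [(0,1)] -> total=1
Click 2 (0,5) count=0: revealed 16 new [(0,2) (0,3) (0,4) (0,5) (1,2) (1,3) (1,4) (1,5) (2,2) (2,3) (2,4) (2,5) (3,2) (3,3) (3,4) (3,5)] -> total=17
Click 3 (3,3) count=1: revealed 0 new [(none)] -> total=17
Click 4 (3,1) count=1: revealed 1 new [(3,1)] -> total=18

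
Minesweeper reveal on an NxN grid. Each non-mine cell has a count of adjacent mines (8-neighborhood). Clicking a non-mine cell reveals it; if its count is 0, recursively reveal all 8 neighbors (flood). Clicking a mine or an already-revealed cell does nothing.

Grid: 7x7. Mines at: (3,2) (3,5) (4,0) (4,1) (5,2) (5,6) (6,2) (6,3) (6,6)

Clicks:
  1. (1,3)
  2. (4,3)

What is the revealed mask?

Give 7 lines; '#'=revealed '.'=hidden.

Click 1 (1,3) count=0: revealed 23 new [(0,0) (0,1) (0,2) (0,3) (0,4) (0,5) (0,6) (1,0) (1,1) (1,2) (1,3) (1,4) (1,5) (1,6) (2,0) (2,1) (2,2) (2,3) (2,4) (2,5) (2,6) (3,0) (3,1)] -> total=23
Click 2 (4,3) count=2: revealed 1 new [(4,3)] -> total=24

Answer: #######
#######
#######
##.....
...#...
.......
.......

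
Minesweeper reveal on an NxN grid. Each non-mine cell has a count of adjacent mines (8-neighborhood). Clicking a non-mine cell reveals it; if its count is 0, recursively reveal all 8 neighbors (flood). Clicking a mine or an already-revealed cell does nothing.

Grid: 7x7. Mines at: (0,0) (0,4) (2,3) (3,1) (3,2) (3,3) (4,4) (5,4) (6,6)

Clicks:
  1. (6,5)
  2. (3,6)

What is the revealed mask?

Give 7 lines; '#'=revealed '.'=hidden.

Click 1 (6,5) count=2: revealed 1 new [(6,5)] -> total=1
Click 2 (3,6) count=0: revealed 15 new [(0,5) (0,6) (1,4) (1,5) (1,6) (2,4) (2,5) (2,6) (3,4) (3,5) (3,6) (4,5) (4,6) (5,5) (5,6)] -> total=16

Answer: .....##
....###
....###
....###
.....##
.....##
.....#.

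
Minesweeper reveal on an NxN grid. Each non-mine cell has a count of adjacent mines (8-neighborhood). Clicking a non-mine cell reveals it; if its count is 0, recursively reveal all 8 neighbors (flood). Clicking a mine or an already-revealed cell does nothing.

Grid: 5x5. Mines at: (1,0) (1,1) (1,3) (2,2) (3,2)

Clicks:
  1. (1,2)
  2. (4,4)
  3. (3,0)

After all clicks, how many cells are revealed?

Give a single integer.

Click 1 (1,2) count=3: revealed 1 new [(1,2)] -> total=1
Click 2 (4,4) count=0: revealed 6 new [(2,3) (2,4) (3,3) (3,4) (4,3) (4,4)] -> total=7
Click 3 (3,0) count=0: revealed 6 new [(2,0) (2,1) (3,0) (3,1) (4,0) (4,1)] -> total=13

Answer: 13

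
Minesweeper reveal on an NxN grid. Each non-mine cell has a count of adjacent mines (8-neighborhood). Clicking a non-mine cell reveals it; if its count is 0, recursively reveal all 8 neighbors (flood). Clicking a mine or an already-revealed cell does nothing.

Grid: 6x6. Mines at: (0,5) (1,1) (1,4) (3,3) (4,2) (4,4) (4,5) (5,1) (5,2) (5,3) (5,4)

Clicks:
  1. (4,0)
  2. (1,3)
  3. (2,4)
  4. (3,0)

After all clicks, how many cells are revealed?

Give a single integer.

Click 1 (4,0) count=1: revealed 1 new [(4,0)] -> total=1
Click 2 (1,3) count=1: revealed 1 new [(1,3)] -> total=2
Click 3 (2,4) count=2: revealed 1 new [(2,4)] -> total=3
Click 4 (3,0) count=0: revealed 5 new [(2,0) (2,1) (3,0) (3,1) (4,1)] -> total=8

Answer: 8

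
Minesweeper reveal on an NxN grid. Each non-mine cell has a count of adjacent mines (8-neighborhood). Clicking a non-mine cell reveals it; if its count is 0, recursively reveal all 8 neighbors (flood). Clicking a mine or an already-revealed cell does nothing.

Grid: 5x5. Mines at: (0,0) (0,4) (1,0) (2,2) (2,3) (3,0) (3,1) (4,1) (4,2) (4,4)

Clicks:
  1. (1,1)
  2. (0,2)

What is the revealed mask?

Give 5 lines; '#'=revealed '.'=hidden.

Answer: .###.
.###.
.....
.....
.....

Derivation:
Click 1 (1,1) count=3: revealed 1 new [(1,1)] -> total=1
Click 2 (0,2) count=0: revealed 5 new [(0,1) (0,2) (0,3) (1,2) (1,3)] -> total=6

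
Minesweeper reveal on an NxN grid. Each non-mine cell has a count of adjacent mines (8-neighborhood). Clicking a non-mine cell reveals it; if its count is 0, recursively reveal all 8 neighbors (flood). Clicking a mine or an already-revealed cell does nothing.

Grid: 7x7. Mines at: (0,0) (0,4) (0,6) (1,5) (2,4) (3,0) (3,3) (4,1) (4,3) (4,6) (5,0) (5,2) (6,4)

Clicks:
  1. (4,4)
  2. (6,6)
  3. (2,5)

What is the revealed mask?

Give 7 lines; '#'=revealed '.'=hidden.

Click 1 (4,4) count=2: revealed 1 new [(4,4)] -> total=1
Click 2 (6,6) count=0: revealed 4 new [(5,5) (5,6) (6,5) (6,6)] -> total=5
Click 3 (2,5) count=2: revealed 1 new [(2,5)] -> total=6

Answer: .......
.......
.....#.
.......
....#..
.....##
.....##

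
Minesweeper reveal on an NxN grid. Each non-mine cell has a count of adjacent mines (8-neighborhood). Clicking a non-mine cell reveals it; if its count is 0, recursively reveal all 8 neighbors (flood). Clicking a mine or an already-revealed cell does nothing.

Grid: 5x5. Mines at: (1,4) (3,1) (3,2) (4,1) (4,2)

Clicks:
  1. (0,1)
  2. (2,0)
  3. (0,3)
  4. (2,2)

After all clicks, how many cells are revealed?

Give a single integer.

Click 1 (0,1) count=0: revealed 12 new [(0,0) (0,1) (0,2) (0,3) (1,0) (1,1) (1,2) (1,3) (2,0) (2,1) (2,2) (2,3)] -> total=12
Click 2 (2,0) count=1: revealed 0 new [(none)] -> total=12
Click 3 (0,3) count=1: revealed 0 new [(none)] -> total=12
Click 4 (2,2) count=2: revealed 0 new [(none)] -> total=12

Answer: 12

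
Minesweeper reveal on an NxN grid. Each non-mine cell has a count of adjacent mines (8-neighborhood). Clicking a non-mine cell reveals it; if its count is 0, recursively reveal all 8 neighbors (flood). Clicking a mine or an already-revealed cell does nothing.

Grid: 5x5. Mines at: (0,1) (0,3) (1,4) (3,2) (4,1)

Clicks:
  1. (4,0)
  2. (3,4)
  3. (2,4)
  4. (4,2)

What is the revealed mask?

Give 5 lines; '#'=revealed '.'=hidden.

Answer: .....
.....
...##
...##
#.###

Derivation:
Click 1 (4,0) count=1: revealed 1 new [(4,0)] -> total=1
Click 2 (3,4) count=0: revealed 6 new [(2,3) (2,4) (3,3) (3,4) (4,3) (4,4)] -> total=7
Click 3 (2,4) count=1: revealed 0 new [(none)] -> total=7
Click 4 (4,2) count=2: revealed 1 new [(4,2)] -> total=8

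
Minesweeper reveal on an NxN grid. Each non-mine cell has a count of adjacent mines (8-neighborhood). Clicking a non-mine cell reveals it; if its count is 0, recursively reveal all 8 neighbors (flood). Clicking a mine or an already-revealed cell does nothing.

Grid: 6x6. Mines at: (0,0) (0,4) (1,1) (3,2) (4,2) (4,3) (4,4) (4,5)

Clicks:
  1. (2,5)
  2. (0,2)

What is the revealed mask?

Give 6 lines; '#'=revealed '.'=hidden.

Click 1 (2,5) count=0: revealed 9 new [(1,3) (1,4) (1,5) (2,3) (2,4) (2,5) (3,3) (3,4) (3,5)] -> total=9
Click 2 (0,2) count=1: revealed 1 new [(0,2)] -> total=10

Answer: ..#...
...###
...###
...###
......
......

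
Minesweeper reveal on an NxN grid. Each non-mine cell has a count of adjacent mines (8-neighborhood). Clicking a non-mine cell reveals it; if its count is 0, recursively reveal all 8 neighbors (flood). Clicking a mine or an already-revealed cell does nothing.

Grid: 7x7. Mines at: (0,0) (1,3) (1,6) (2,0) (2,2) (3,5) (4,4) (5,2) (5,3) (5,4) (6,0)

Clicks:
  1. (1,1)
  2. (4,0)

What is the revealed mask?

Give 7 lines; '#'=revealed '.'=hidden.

Answer: .......
.#.....
.......
##.....
##.....
##.....
.......

Derivation:
Click 1 (1,1) count=3: revealed 1 new [(1,1)] -> total=1
Click 2 (4,0) count=0: revealed 6 new [(3,0) (3,1) (4,0) (4,1) (5,0) (5,1)] -> total=7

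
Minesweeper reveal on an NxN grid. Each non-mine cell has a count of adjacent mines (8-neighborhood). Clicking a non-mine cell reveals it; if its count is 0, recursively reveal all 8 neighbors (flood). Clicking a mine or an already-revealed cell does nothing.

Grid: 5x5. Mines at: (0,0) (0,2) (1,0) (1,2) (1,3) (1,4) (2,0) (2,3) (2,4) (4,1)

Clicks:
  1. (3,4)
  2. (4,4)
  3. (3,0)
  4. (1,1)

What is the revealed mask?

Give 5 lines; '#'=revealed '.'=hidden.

Answer: .....
.#...
.....
#.###
..###

Derivation:
Click 1 (3,4) count=2: revealed 1 new [(3,4)] -> total=1
Click 2 (4,4) count=0: revealed 5 new [(3,2) (3,3) (4,2) (4,3) (4,4)] -> total=6
Click 3 (3,0) count=2: revealed 1 new [(3,0)] -> total=7
Click 4 (1,1) count=5: revealed 1 new [(1,1)] -> total=8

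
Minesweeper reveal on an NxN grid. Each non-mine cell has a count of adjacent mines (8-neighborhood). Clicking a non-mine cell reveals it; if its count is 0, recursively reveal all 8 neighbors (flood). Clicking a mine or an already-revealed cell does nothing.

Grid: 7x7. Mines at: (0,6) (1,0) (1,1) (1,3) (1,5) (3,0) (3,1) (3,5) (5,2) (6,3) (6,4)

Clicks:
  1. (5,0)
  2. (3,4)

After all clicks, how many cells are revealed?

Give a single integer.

Click 1 (5,0) count=0: revealed 6 new [(4,0) (4,1) (5,0) (5,1) (6,0) (6,1)] -> total=6
Click 2 (3,4) count=1: revealed 1 new [(3,4)] -> total=7

Answer: 7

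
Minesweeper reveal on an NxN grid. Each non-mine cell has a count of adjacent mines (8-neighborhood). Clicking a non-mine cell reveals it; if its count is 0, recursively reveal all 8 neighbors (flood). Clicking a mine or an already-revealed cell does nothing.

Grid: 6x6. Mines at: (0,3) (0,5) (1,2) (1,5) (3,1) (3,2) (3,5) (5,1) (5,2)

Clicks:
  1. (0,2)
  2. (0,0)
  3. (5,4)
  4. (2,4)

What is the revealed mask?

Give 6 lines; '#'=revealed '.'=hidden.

Answer: ###...
##....
##..#.
......
...###
...###

Derivation:
Click 1 (0,2) count=2: revealed 1 new [(0,2)] -> total=1
Click 2 (0,0) count=0: revealed 6 new [(0,0) (0,1) (1,0) (1,1) (2,0) (2,1)] -> total=7
Click 3 (5,4) count=0: revealed 6 new [(4,3) (4,4) (4,5) (5,3) (5,4) (5,5)] -> total=13
Click 4 (2,4) count=2: revealed 1 new [(2,4)] -> total=14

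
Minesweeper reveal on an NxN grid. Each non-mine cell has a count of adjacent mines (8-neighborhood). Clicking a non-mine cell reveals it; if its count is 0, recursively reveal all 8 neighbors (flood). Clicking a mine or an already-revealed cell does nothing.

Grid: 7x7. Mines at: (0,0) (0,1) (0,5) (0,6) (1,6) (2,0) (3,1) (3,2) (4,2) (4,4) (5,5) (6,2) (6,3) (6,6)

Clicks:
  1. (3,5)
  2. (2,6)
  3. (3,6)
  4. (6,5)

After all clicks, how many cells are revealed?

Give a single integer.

Answer: 7

Derivation:
Click 1 (3,5) count=1: revealed 1 new [(3,5)] -> total=1
Click 2 (2,6) count=1: revealed 1 new [(2,6)] -> total=2
Click 3 (3,6) count=0: revealed 4 new [(2,5) (3,6) (4,5) (4,6)] -> total=6
Click 4 (6,5) count=2: revealed 1 new [(6,5)] -> total=7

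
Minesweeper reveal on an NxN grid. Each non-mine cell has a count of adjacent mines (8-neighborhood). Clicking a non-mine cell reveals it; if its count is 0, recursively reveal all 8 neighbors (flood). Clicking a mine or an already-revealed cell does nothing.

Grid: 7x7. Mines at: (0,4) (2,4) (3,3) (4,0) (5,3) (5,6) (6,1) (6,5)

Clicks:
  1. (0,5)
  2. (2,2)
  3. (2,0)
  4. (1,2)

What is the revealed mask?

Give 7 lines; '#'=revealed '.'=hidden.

Answer: ####.#.
####...
####...
###....
.......
.......
.......

Derivation:
Click 1 (0,5) count=1: revealed 1 new [(0,5)] -> total=1
Click 2 (2,2) count=1: revealed 1 new [(2,2)] -> total=2
Click 3 (2,0) count=0: revealed 14 new [(0,0) (0,1) (0,2) (0,3) (1,0) (1,1) (1,2) (1,3) (2,0) (2,1) (2,3) (3,0) (3,1) (3,2)] -> total=16
Click 4 (1,2) count=0: revealed 0 new [(none)] -> total=16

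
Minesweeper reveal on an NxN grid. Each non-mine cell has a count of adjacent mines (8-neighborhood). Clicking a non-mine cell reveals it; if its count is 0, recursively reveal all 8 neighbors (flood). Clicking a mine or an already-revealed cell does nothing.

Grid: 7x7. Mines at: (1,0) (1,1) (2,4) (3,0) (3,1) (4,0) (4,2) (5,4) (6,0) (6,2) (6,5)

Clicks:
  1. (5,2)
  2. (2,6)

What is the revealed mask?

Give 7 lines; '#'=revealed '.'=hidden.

Click 1 (5,2) count=2: revealed 1 new [(5,2)] -> total=1
Click 2 (2,6) count=0: revealed 18 new [(0,2) (0,3) (0,4) (0,5) (0,6) (1,2) (1,3) (1,4) (1,5) (1,6) (2,5) (2,6) (3,5) (3,6) (4,5) (4,6) (5,5) (5,6)] -> total=19

Answer: ..#####
..#####
.....##
.....##
.....##
..#..##
.......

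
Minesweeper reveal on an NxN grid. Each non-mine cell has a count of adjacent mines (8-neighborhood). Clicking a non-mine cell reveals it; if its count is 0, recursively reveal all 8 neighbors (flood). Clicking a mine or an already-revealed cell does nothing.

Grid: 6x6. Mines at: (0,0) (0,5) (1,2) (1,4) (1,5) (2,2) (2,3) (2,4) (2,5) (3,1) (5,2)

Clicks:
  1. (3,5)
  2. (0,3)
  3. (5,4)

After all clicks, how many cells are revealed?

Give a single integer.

Answer: 10

Derivation:
Click 1 (3,5) count=2: revealed 1 new [(3,5)] -> total=1
Click 2 (0,3) count=2: revealed 1 new [(0,3)] -> total=2
Click 3 (5,4) count=0: revealed 8 new [(3,3) (3,4) (4,3) (4,4) (4,5) (5,3) (5,4) (5,5)] -> total=10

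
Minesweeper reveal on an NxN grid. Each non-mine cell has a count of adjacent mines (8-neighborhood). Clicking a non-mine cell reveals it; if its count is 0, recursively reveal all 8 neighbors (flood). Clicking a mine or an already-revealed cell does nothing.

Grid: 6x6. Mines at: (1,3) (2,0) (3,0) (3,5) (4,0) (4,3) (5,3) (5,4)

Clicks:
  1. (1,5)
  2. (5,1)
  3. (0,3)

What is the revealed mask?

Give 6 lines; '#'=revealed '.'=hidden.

Click 1 (1,5) count=0: revealed 6 new [(0,4) (0,5) (1,4) (1,5) (2,4) (2,5)] -> total=6
Click 2 (5,1) count=1: revealed 1 new [(5,1)] -> total=7
Click 3 (0,3) count=1: revealed 1 new [(0,3)] -> total=8

Answer: ...###
....##
....##
......
......
.#....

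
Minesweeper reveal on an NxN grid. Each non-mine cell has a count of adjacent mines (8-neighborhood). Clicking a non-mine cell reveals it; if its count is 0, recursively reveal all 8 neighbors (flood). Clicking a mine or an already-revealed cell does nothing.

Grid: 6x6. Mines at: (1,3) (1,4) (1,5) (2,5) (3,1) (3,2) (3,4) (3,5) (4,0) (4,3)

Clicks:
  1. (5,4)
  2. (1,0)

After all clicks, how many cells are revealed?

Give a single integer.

Click 1 (5,4) count=1: revealed 1 new [(5,4)] -> total=1
Click 2 (1,0) count=0: revealed 9 new [(0,0) (0,1) (0,2) (1,0) (1,1) (1,2) (2,0) (2,1) (2,2)] -> total=10

Answer: 10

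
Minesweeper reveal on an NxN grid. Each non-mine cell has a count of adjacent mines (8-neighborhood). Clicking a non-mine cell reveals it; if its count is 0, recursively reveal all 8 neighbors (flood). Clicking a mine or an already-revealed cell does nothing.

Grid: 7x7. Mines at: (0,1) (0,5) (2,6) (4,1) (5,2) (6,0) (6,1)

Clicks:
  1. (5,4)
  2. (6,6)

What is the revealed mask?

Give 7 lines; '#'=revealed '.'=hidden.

Answer: ..###..
######.
######.
#######
..#####
...####
...####

Derivation:
Click 1 (5,4) count=0: revealed 35 new [(0,2) (0,3) (0,4) (1,0) (1,1) (1,2) (1,3) (1,4) (1,5) (2,0) (2,1) (2,2) (2,3) (2,4) (2,5) (3,0) (3,1) (3,2) (3,3) (3,4) (3,5) (3,6) (4,2) (4,3) (4,4) (4,5) (4,6) (5,3) (5,4) (5,5) (5,6) (6,3) (6,4) (6,5) (6,6)] -> total=35
Click 2 (6,6) count=0: revealed 0 new [(none)] -> total=35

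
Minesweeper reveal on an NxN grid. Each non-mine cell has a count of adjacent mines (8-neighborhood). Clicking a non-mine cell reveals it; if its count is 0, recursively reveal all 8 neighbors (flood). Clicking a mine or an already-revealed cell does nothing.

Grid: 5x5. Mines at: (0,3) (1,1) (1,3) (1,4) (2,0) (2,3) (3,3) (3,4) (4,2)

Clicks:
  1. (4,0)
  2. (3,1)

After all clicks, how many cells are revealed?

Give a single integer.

Click 1 (4,0) count=0: revealed 4 new [(3,0) (3,1) (4,0) (4,1)] -> total=4
Click 2 (3,1) count=2: revealed 0 new [(none)] -> total=4

Answer: 4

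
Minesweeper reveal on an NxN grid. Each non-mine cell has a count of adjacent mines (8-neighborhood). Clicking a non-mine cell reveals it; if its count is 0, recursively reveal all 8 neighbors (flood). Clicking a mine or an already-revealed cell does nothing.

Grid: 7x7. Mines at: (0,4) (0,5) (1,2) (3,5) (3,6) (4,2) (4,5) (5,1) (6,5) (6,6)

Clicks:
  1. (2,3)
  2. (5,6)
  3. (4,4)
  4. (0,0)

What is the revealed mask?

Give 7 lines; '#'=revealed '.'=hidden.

Answer: ##.....
##.....
##.#...
##.....
##..#..
......#
.......

Derivation:
Click 1 (2,3) count=1: revealed 1 new [(2,3)] -> total=1
Click 2 (5,6) count=3: revealed 1 new [(5,6)] -> total=2
Click 3 (4,4) count=2: revealed 1 new [(4,4)] -> total=3
Click 4 (0,0) count=0: revealed 10 new [(0,0) (0,1) (1,0) (1,1) (2,0) (2,1) (3,0) (3,1) (4,0) (4,1)] -> total=13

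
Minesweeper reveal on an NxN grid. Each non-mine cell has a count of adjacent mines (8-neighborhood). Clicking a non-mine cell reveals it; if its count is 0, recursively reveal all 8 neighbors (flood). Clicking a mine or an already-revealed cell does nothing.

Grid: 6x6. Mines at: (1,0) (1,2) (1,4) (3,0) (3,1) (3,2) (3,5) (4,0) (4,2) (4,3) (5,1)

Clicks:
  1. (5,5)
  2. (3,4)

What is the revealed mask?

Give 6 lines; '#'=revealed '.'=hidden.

Answer: ......
......
......
....#.
....##
....##

Derivation:
Click 1 (5,5) count=0: revealed 4 new [(4,4) (4,5) (5,4) (5,5)] -> total=4
Click 2 (3,4) count=2: revealed 1 new [(3,4)] -> total=5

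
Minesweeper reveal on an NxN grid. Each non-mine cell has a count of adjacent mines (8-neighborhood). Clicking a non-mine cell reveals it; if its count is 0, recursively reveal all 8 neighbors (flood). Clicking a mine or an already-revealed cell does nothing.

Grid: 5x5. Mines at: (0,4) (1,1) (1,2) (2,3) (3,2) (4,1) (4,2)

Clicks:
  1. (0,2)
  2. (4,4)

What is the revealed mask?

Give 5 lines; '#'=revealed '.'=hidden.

Answer: ..#..
.....
.....
...##
...##

Derivation:
Click 1 (0,2) count=2: revealed 1 new [(0,2)] -> total=1
Click 2 (4,4) count=0: revealed 4 new [(3,3) (3,4) (4,3) (4,4)] -> total=5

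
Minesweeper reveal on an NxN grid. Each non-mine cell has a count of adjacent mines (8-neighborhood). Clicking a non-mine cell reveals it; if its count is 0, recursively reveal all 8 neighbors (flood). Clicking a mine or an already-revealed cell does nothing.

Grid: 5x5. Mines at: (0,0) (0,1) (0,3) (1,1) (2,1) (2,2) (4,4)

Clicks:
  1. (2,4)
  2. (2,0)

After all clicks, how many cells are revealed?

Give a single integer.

Click 1 (2,4) count=0: revealed 6 new [(1,3) (1,4) (2,3) (2,4) (3,3) (3,4)] -> total=6
Click 2 (2,0) count=2: revealed 1 new [(2,0)] -> total=7

Answer: 7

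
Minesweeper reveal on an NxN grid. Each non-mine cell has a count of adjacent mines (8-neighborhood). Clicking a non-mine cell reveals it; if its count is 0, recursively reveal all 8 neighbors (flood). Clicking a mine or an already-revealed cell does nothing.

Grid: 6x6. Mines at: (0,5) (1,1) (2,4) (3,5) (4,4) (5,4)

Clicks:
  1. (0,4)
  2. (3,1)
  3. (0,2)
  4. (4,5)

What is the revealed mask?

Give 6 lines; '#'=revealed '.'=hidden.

Click 1 (0,4) count=1: revealed 1 new [(0,4)] -> total=1
Click 2 (3,1) count=0: revealed 16 new [(2,0) (2,1) (2,2) (2,3) (3,0) (3,1) (3,2) (3,3) (4,0) (4,1) (4,2) (4,3) (5,0) (5,1) (5,2) (5,3)] -> total=17
Click 3 (0,2) count=1: revealed 1 new [(0,2)] -> total=18
Click 4 (4,5) count=3: revealed 1 new [(4,5)] -> total=19

Answer: ..#.#.
......
####..
####..
####.#
####..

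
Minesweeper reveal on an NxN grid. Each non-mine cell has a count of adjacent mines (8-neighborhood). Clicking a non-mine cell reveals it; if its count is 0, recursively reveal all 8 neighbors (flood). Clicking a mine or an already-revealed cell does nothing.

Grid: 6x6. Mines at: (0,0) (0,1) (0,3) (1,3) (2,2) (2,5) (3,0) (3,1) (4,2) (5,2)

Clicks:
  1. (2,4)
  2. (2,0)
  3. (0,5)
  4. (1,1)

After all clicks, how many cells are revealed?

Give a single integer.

Answer: 7

Derivation:
Click 1 (2,4) count=2: revealed 1 new [(2,4)] -> total=1
Click 2 (2,0) count=2: revealed 1 new [(2,0)] -> total=2
Click 3 (0,5) count=0: revealed 4 new [(0,4) (0,5) (1,4) (1,5)] -> total=6
Click 4 (1,1) count=3: revealed 1 new [(1,1)] -> total=7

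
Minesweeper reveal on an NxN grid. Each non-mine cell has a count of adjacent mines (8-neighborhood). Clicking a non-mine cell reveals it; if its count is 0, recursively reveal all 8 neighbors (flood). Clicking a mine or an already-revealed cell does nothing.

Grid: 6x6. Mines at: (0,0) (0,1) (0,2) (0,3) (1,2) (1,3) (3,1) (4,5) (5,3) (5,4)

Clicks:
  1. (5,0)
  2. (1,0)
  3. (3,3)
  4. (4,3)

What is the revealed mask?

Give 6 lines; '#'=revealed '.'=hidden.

Click 1 (5,0) count=0: revealed 6 new [(4,0) (4,1) (4,2) (5,0) (5,1) (5,2)] -> total=6
Click 2 (1,0) count=2: revealed 1 new [(1,0)] -> total=7
Click 3 (3,3) count=0: revealed 8 new [(2,2) (2,3) (2,4) (3,2) (3,3) (3,4) (4,3) (4,4)] -> total=15
Click 4 (4,3) count=2: revealed 0 new [(none)] -> total=15

Answer: ......
#.....
..###.
..###.
#####.
###...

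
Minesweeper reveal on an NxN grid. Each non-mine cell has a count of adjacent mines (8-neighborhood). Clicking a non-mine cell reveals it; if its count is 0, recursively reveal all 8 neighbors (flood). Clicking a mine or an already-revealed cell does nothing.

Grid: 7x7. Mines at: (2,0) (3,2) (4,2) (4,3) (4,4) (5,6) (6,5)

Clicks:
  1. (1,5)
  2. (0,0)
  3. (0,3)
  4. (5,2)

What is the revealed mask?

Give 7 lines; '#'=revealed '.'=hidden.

Answer: #######
#######
.######
...####
.....##
..#....
.......

Derivation:
Click 1 (1,5) count=0: revealed 26 new [(0,0) (0,1) (0,2) (0,3) (0,4) (0,5) (0,6) (1,0) (1,1) (1,2) (1,3) (1,4) (1,5) (1,6) (2,1) (2,2) (2,3) (2,4) (2,5) (2,6) (3,3) (3,4) (3,5) (3,6) (4,5) (4,6)] -> total=26
Click 2 (0,0) count=0: revealed 0 new [(none)] -> total=26
Click 3 (0,3) count=0: revealed 0 new [(none)] -> total=26
Click 4 (5,2) count=2: revealed 1 new [(5,2)] -> total=27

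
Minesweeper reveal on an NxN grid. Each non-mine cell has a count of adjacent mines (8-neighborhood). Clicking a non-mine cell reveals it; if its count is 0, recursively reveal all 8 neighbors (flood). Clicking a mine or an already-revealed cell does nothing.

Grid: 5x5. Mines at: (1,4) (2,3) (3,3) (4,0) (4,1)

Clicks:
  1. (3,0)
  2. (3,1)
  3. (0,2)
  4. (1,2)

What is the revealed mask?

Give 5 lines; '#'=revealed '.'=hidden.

Answer: ####.
####.
###..
###..
.....

Derivation:
Click 1 (3,0) count=2: revealed 1 new [(3,0)] -> total=1
Click 2 (3,1) count=2: revealed 1 new [(3,1)] -> total=2
Click 3 (0,2) count=0: revealed 12 new [(0,0) (0,1) (0,2) (0,3) (1,0) (1,1) (1,2) (1,3) (2,0) (2,1) (2,2) (3,2)] -> total=14
Click 4 (1,2) count=1: revealed 0 new [(none)] -> total=14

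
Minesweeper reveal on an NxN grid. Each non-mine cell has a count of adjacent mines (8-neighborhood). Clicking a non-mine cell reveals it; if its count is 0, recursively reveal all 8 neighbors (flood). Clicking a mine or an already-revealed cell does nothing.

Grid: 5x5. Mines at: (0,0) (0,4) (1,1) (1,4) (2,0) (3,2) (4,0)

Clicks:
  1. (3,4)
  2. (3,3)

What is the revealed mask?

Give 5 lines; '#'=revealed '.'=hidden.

Answer: .....
.....
...##
...##
...##

Derivation:
Click 1 (3,4) count=0: revealed 6 new [(2,3) (2,4) (3,3) (3,4) (4,3) (4,4)] -> total=6
Click 2 (3,3) count=1: revealed 0 new [(none)] -> total=6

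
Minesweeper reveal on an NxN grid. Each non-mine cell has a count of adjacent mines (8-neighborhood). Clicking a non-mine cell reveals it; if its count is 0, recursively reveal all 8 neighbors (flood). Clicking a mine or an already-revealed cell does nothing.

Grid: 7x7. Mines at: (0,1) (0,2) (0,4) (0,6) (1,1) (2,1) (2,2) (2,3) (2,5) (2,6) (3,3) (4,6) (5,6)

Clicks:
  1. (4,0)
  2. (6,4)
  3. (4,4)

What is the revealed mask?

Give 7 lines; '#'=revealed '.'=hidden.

Click 1 (4,0) count=0: revealed 21 new [(3,0) (3,1) (3,2) (4,0) (4,1) (4,2) (4,3) (4,4) (4,5) (5,0) (5,1) (5,2) (5,3) (5,4) (5,5) (6,0) (6,1) (6,2) (6,3) (6,4) (6,5)] -> total=21
Click 2 (6,4) count=0: revealed 0 new [(none)] -> total=21
Click 3 (4,4) count=1: revealed 0 new [(none)] -> total=21

Answer: .......
.......
.......
###....
######.
######.
######.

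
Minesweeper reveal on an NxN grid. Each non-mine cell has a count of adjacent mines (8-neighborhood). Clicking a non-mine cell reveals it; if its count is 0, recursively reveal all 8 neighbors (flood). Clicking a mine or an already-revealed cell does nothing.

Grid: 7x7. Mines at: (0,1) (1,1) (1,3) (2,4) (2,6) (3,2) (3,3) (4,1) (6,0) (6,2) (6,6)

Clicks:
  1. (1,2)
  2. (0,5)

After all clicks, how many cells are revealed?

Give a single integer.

Answer: 7

Derivation:
Click 1 (1,2) count=3: revealed 1 new [(1,2)] -> total=1
Click 2 (0,5) count=0: revealed 6 new [(0,4) (0,5) (0,6) (1,4) (1,5) (1,6)] -> total=7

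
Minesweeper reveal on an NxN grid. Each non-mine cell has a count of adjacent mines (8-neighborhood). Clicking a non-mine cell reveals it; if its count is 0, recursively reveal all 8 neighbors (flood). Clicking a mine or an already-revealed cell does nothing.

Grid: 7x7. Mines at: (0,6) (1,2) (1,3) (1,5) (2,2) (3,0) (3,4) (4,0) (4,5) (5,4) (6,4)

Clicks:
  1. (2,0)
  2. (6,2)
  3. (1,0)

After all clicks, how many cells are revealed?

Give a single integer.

Click 1 (2,0) count=1: revealed 1 new [(2,0)] -> total=1
Click 2 (6,2) count=0: revealed 14 new [(3,1) (3,2) (3,3) (4,1) (4,2) (4,3) (5,0) (5,1) (5,2) (5,3) (6,0) (6,1) (6,2) (6,3)] -> total=15
Click 3 (1,0) count=0: revealed 5 new [(0,0) (0,1) (1,0) (1,1) (2,1)] -> total=20

Answer: 20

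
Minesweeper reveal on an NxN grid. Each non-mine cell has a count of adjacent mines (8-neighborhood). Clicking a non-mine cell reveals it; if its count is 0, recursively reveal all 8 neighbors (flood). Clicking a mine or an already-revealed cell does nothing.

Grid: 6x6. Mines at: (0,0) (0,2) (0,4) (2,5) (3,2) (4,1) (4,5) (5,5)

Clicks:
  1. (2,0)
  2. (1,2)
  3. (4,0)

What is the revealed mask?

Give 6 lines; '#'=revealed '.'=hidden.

Click 1 (2,0) count=0: revealed 6 new [(1,0) (1,1) (2,0) (2,1) (3,0) (3,1)] -> total=6
Click 2 (1,2) count=1: revealed 1 new [(1,2)] -> total=7
Click 3 (4,0) count=1: revealed 1 new [(4,0)] -> total=8

Answer: ......
###...
##....
##....
#.....
......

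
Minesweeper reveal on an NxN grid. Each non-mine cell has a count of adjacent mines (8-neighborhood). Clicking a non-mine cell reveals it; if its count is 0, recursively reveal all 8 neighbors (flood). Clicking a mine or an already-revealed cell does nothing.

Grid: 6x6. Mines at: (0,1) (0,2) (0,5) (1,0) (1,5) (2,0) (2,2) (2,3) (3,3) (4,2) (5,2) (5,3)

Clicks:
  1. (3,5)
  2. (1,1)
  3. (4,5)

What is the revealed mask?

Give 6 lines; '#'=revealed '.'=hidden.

Click 1 (3,5) count=0: revealed 8 new [(2,4) (2,5) (3,4) (3,5) (4,4) (4,5) (5,4) (5,5)] -> total=8
Click 2 (1,1) count=5: revealed 1 new [(1,1)] -> total=9
Click 3 (4,5) count=0: revealed 0 new [(none)] -> total=9

Answer: ......
.#....
....##
....##
....##
....##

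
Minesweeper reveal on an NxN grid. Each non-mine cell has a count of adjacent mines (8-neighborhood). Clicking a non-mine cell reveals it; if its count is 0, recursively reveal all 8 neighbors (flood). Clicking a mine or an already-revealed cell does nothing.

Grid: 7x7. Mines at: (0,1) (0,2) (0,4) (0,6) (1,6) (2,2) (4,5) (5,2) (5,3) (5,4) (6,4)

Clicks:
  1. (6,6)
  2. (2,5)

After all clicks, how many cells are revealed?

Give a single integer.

Click 1 (6,6) count=0: revealed 4 new [(5,5) (5,6) (6,5) (6,6)] -> total=4
Click 2 (2,5) count=1: revealed 1 new [(2,5)] -> total=5

Answer: 5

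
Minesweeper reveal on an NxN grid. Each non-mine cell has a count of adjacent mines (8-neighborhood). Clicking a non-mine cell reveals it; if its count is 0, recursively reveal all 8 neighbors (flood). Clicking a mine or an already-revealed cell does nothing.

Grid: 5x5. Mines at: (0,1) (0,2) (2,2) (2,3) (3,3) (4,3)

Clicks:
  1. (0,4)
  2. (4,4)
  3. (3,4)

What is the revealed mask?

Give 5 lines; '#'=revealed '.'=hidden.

Answer: ...##
...##
.....
....#
....#

Derivation:
Click 1 (0,4) count=0: revealed 4 new [(0,3) (0,4) (1,3) (1,4)] -> total=4
Click 2 (4,4) count=2: revealed 1 new [(4,4)] -> total=5
Click 3 (3,4) count=3: revealed 1 new [(3,4)] -> total=6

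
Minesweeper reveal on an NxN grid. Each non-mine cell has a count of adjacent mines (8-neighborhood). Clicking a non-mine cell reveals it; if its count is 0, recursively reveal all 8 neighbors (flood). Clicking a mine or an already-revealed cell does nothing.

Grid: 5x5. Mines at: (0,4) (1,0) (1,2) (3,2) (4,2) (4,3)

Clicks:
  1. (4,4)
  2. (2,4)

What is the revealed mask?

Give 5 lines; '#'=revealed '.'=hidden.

Answer: .....
...##
...##
...##
....#

Derivation:
Click 1 (4,4) count=1: revealed 1 new [(4,4)] -> total=1
Click 2 (2,4) count=0: revealed 6 new [(1,3) (1,4) (2,3) (2,4) (3,3) (3,4)] -> total=7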